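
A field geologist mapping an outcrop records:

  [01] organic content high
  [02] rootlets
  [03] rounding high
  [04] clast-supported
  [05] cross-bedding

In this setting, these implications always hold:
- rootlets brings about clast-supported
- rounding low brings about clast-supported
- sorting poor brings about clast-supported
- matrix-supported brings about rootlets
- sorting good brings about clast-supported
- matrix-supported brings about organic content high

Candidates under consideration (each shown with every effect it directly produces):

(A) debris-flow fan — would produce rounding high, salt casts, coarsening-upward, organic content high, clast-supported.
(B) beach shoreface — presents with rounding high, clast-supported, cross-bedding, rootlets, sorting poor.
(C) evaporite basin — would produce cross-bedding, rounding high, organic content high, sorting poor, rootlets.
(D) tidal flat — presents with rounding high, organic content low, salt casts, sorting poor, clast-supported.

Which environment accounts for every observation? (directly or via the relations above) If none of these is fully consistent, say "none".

C

For each candidate, compare predicted effects to what was observed:
(A) debris-flow fan — does not account for rootlets, cross-bedding
(B) beach shoreface — does not account for organic content high
(C) evaporite basin — accounts for every observation (clast-supported through rootlets → clast-supported)
(D) tidal flat — fails on organic content high, rootlets, cross-bedding (predicts organic content low, not organic content high)
(C) alone accounts for all the evidence.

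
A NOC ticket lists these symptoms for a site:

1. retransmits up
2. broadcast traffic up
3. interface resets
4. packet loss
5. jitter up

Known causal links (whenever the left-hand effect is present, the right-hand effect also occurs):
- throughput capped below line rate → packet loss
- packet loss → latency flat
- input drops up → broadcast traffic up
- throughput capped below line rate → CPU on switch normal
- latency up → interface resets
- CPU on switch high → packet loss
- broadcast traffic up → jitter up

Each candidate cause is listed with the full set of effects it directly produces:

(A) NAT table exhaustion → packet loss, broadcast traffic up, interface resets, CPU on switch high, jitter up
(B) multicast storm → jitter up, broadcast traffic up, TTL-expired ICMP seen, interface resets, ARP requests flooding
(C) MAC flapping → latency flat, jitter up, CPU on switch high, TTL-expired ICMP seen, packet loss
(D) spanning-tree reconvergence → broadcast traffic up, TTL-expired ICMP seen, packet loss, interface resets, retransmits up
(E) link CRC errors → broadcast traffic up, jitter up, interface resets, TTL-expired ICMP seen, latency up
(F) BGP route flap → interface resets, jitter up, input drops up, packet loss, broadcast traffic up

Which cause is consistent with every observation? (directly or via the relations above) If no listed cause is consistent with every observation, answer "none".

For each candidate, compare predicted effects to what was observed:
(A) NAT table exhaustion — retransmits up NO; broadcast traffic up yes; interface resets yes; packet loss yes; jitter up yes
(B) multicast storm — does not account for retransmits up, packet loss
(C) MAC flapping — does not account for retransmits up, broadcast traffic up, interface resets
(D) spanning-tree reconvergence — accounts for every observation (jitter up via broadcast traffic up → jitter up)
(E) link CRC errors — retransmits up NO; broadcast traffic up yes; interface resets yes; packet loss NO; jitter up yes
(F) BGP route flap — does not account for retransmits up
(D) alone accounts for all the evidence.

D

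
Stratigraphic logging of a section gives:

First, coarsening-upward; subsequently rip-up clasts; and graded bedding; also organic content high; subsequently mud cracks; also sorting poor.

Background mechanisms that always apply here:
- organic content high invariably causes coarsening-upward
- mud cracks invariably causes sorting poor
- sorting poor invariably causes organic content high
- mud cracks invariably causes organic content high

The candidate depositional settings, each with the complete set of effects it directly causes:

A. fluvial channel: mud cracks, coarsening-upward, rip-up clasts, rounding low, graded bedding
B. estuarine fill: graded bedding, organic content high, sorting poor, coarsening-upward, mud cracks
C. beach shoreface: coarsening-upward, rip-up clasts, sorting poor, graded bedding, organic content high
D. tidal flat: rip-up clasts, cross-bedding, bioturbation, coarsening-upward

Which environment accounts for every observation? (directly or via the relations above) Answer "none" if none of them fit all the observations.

A

Per-candidate check:
(A) fluvial channel — coarsening-upward ✓; rip-up clasts ✓; graded bedding ✓; organic content high ✓ (by mud cracks → organic content high); mud cracks ✓; sorting poor ✓ (by mud cracks → sorting poor)
(B) estuarine fill — coarsening-upward ✓; rip-up clasts ✗; graded bedding ✓; organic content high ✓; mud cracks ✓; sorting poor ✓
(C) beach shoreface — does not account for mud cracks
(D) tidal flat — coarsening-upward ✓; rip-up clasts ✓; graded bedding ✗; organic content high ✗; mud cracks ✗; sorting poor ✗
Only (A) is consistent with every observation.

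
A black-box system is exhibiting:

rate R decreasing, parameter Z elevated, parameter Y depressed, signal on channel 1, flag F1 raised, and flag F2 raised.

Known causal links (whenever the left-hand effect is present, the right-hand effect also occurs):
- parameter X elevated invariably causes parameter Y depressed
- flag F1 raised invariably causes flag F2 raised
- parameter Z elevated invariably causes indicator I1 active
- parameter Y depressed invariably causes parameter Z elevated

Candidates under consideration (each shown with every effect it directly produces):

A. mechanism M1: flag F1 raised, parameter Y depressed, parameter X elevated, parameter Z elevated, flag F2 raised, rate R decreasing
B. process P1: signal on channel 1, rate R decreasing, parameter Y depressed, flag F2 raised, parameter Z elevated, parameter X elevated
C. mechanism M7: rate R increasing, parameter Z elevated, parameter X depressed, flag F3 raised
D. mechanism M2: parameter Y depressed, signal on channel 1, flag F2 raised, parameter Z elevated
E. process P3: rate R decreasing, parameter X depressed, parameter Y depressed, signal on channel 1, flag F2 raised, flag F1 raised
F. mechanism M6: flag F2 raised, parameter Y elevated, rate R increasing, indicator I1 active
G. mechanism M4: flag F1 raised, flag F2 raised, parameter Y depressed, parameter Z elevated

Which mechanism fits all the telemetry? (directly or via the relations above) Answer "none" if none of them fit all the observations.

Testing each hypothesis:
(A) mechanism M1 — rate R decreasing match; parameter Z elevated match; parameter Y depressed match; signal on channel 1 miss; flag F1 raised match; flag F2 raised match
(B) process P1 — rate R decreasing match; parameter Z elevated match; parameter Y depressed match; signal on channel 1 match; flag F1 raised miss; flag F2 raised match
(C) mechanism M7 — fails on rate R decreasing, parameter Y depressed, signal on channel 1, flag F1 raised, flag F2 raised (predicts rate R increasing, not rate R decreasing)
(D) mechanism M2 — rate R decreasing miss; parameter Z elevated match; parameter Y depressed match; signal on channel 1 match; flag F1 raised miss; flag F2 raised match
(E) process P3 — accounts for every observation (parameter Z elevated via parameter Y depressed → parameter Z elevated)
(F) mechanism M6 — fails on rate R decreasing, parameter Z elevated, parameter Y depressed, signal on channel 1, flag F1 raised (predicts rate R increasing, not rate R decreasing; predicts parameter Y elevated, not parameter Y depressed)
(G) mechanism M4 — does not account for rate R decreasing, signal on channel 1
(E) alone accounts for all the evidence.

E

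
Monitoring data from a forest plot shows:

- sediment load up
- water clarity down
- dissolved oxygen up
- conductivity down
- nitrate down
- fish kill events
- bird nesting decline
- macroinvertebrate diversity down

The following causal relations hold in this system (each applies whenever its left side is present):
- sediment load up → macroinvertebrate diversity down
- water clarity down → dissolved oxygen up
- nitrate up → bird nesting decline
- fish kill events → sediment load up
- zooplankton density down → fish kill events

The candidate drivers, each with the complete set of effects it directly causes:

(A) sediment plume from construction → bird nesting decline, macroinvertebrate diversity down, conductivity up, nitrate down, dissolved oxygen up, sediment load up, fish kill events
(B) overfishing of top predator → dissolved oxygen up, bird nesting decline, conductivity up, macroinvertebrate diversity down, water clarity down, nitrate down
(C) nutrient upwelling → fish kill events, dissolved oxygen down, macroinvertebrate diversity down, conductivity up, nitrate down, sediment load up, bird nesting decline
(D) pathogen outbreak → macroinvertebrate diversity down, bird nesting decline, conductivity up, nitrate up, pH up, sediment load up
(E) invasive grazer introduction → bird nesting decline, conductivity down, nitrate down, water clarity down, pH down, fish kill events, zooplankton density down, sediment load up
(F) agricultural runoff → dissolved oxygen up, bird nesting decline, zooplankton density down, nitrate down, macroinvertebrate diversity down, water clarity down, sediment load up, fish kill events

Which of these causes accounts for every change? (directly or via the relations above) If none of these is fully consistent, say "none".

E

Checking each candidate against the observations:
(A) sediment plume from construction — sediment load up match; water clarity down miss; dissolved oxygen up match; conductivity down miss; nitrate down match; fish kill events match; bird nesting decline match; macroinvertebrate diversity down match
(B) overfishing of top predator — sediment load up miss; water clarity down match; dissolved oxygen up match; conductivity down miss; nitrate down match; fish kill events miss; bird nesting decline match; macroinvertebrate diversity down match
(C) nutrient upwelling — sediment load up match; water clarity down miss; dissolved oxygen up miss; conductivity down miss; nitrate down match; fish kill events match; bird nesting decline match; macroinvertebrate diversity down match
(D) pathogen outbreak — sediment load up match; water clarity down miss; dissolved oxygen up miss; conductivity down miss; nitrate down miss; fish kill events miss; bird nesting decline match; macroinvertebrate diversity down match
(E) invasive grazer introduction — sediment load up match; water clarity down match; dissolved oxygen up match (by water clarity down → dissolved oxygen up); conductivity down match; nitrate down match; fish kill events match; bird nesting decline match; macroinvertebrate diversity down match (by sediment load up → macroinvertebrate diversity down)
(F) agricultural runoff — does not account for conductivity down
(E) alone accounts for all the evidence.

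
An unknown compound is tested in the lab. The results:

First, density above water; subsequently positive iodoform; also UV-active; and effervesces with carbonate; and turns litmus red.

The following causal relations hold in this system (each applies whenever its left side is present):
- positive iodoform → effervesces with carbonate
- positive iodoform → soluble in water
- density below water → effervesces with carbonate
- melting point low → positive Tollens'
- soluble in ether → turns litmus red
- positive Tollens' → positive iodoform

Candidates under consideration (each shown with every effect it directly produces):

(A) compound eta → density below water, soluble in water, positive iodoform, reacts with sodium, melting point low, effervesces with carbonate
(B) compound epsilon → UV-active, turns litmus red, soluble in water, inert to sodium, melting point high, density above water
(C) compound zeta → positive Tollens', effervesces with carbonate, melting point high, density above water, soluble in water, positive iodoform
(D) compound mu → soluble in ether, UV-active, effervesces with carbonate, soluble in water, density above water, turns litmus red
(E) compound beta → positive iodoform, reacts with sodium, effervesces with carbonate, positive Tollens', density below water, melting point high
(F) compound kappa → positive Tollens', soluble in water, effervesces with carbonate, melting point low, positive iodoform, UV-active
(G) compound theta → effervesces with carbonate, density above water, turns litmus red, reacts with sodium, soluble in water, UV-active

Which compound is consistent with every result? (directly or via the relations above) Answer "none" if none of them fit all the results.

none

Testing each hypothesis:
(A) compound eta — density above water NO; positive iodoform yes; UV-active NO; effervesces with carbonate yes; turns litmus red NO
(B) compound epsilon — density above water yes; positive iodoform NO; UV-active yes; effervesces with carbonate NO; turns litmus red yes
(C) compound zeta — density above water yes; positive iodoform yes; UV-active NO; effervesces with carbonate yes; turns litmus red NO
(D) compound mu — density above water yes; positive iodoform NO; UV-active yes; effervesces with carbonate yes; turns litmus red yes
(E) compound beta — density above water NO; positive iodoform yes; UV-active NO; effervesces with carbonate yes; turns litmus red NO
(F) compound kappa — density above water NO; positive iodoform yes; UV-active yes; effervesces with carbonate yes; turns litmus red NO
(G) compound theta — does not account for positive iodoform
No candidate is consistent with all observations.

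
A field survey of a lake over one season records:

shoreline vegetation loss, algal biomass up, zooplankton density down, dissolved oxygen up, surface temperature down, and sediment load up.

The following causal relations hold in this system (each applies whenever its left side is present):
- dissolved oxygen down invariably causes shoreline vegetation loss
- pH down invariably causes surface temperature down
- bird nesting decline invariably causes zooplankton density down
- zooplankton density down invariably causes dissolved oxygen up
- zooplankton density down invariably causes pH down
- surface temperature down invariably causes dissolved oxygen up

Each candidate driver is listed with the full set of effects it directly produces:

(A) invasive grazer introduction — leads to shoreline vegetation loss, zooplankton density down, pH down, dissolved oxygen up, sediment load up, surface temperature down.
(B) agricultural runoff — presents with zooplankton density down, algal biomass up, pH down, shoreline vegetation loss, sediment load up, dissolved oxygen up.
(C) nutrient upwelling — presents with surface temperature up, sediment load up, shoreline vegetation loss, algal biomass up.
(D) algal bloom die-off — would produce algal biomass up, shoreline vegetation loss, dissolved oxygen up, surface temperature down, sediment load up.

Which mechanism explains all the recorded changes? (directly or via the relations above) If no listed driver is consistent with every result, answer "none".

B

Testing each hypothesis:
(A) invasive grazer introduction — does not account for algal biomass up
(B) agricultural runoff — shoreline vegetation loss yes; algal biomass up yes; zooplankton density down yes; dissolved oxygen up yes; surface temperature down yes (via pH down → surface temperature down); sediment load up yes
(C) nutrient upwelling — shoreline vegetation loss yes; algal biomass up yes; zooplankton density down NO; dissolved oxygen up NO; surface temperature down NO; sediment load up yes
(D) algal bloom die-off — does not account for zooplankton density down
Only (B) is consistent with every observation.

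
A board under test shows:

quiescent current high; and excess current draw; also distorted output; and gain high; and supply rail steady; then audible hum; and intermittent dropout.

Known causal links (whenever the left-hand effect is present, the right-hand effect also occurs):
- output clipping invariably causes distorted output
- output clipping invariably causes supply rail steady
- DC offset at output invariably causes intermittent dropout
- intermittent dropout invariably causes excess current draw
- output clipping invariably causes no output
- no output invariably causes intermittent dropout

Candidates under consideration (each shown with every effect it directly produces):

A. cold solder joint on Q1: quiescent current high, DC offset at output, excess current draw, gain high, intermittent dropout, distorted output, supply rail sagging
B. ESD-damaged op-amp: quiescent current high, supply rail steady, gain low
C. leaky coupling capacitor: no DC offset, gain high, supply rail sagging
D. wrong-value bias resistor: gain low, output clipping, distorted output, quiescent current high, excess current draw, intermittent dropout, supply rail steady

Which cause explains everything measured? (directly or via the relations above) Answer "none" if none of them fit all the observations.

Per-candidate check:
(A) cold solder joint on Q1 — fails on supply rail steady, audible hum (predicts supply rail sagging, not supply rail steady)
(B) ESD-damaged op-amp — fails on excess current draw, distorted output, gain high, audible hum, intermittent dropout (predicts gain low, not gain high)
(C) leaky coupling capacitor — fails on quiescent current high, excess current draw, distorted output, supply rail steady, audible hum, intermittent dropout (predicts supply rail sagging, not supply rail steady)
(D) wrong-value bias resistor — quiescent current high +; excess current draw +; distorted output +; gain high -; supply rail steady +; audible hum -; intermittent dropout +
No candidate is consistent with all observations.

none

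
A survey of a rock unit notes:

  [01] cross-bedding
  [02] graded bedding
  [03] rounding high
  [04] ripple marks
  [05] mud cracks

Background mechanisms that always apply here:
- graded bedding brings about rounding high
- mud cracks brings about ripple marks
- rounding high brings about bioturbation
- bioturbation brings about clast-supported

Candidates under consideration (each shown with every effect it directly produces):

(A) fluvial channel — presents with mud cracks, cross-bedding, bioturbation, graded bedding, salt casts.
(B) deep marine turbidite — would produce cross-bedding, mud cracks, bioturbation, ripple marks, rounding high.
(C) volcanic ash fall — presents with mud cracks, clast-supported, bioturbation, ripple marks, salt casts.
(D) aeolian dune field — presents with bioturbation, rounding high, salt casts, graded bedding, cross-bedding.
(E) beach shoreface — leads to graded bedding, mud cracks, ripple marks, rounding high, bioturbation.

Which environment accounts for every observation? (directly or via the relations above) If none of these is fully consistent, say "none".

For each candidate, compare predicted effects to what was observed:
(A) fluvial channel — accounts for every observation (rounding high through graded bedding → rounding high)
(B) deep marine turbidite — does not account for graded bedding
(C) volcanic ash fall — cross-bedding NO; graded bedding NO; rounding high NO; ripple marks yes; mud cracks yes
(D) aeolian dune field — does not account for ripple marks, mud cracks
(E) beach shoreface — does not account for cross-bedding
(A) alone accounts for all the evidence.

A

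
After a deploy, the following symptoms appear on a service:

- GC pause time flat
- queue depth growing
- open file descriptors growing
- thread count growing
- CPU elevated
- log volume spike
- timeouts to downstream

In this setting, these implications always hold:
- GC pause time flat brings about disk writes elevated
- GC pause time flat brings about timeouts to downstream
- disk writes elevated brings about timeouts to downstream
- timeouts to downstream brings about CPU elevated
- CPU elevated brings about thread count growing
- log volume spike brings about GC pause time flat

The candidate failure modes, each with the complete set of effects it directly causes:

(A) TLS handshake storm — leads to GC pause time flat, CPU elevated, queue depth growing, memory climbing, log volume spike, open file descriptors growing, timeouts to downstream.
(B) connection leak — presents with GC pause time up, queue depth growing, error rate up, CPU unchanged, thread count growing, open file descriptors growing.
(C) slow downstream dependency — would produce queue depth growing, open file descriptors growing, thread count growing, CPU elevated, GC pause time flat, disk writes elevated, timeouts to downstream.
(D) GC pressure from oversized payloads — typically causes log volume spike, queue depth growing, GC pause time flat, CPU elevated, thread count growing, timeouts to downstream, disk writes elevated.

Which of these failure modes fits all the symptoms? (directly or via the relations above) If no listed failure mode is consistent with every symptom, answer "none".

A

Checking each candidate against the observations:
(A) TLS handshake storm — GC pause time flat yes; queue depth growing yes; open file descriptors growing yes; thread count growing yes (by CPU elevated → thread count growing); CPU elevated yes; log volume spike yes; timeouts to downstream yes
(B) connection leak — GC pause time flat NO; queue depth growing yes; open file descriptors growing yes; thread count growing yes; CPU elevated NO; log volume spike NO; timeouts to downstream NO
(C) slow downstream dependency — GC pause time flat yes; queue depth growing yes; open file descriptors growing yes; thread count growing yes; CPU elevated yes; log volume spike NO; timeouts to downstream yes
(D) GC pressure from oversized payloads — GC pause time flat yes; queue depth growing yes; open file descriptors growing NO; thread count growing yes; CPU elevated yes; log volume spike yes; timeouts to downstream yes
(A) alone accounts for all the evidence.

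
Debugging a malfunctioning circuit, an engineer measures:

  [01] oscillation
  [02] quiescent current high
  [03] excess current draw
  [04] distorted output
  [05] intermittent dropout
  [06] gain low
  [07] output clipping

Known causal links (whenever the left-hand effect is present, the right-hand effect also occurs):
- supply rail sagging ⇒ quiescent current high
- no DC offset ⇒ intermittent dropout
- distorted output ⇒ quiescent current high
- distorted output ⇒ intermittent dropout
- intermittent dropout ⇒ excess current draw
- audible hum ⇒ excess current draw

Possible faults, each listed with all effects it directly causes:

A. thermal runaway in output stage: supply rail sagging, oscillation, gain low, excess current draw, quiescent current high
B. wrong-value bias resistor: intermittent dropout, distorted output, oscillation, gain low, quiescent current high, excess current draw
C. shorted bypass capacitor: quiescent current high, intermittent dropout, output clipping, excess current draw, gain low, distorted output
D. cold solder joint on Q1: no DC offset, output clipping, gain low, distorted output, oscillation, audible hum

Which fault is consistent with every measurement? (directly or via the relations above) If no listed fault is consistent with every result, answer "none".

Per-candidate check:
(A) thermal runaway in output stage — does not account for distorted output, intermittent dropout, output clipping
(B) wrong-value bias resistor — oscillation yes; quiescent current high yes; excess current draw yes; distorted output yes; intermittent dropout yes; gain low yes; output clipping NO
(C) shorted bypass capacitor — does not account for oscillation
(D) cold solder joint on Q1 — accounts for every observation (quiescent current high by distorted output → quiescent current high)
(D) is the only candidate with no mismatches.

D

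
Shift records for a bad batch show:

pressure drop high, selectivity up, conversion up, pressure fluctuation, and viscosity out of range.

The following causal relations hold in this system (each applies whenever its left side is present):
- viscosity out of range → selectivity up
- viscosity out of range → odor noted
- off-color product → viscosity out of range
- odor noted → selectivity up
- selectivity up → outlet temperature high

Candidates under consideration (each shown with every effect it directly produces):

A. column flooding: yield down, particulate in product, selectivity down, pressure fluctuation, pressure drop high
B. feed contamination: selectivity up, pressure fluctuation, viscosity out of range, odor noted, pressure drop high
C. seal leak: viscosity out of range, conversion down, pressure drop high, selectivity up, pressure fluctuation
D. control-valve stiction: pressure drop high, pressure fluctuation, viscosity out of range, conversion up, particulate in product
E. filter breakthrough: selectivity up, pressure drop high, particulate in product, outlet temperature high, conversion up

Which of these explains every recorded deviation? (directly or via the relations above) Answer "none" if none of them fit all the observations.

For each candidate, compare predicted effects to what was observed:
(A) column flooding — pressure drop high match; selectivity up miss; conversion up miss; pressure fluctuation match; viscosity out of range miss
(B) feed contamination — pressure drop high match; selectivity up match; conversion up miss; pressure fluctuation match; viscosity out of range match
(C) seal leak — pressure drop high match; selectivity up match; conversion up miss; pressure fluctuation match; viscosity out of range match
(D) control-valve stiction — accounts for every observation (selectivity up via viscosity out of range → selectivity up)
(E) filter breakthrough — does not account for pressure fluctuation, viscosity out of range
(D) alone accounts for all the evidence.

D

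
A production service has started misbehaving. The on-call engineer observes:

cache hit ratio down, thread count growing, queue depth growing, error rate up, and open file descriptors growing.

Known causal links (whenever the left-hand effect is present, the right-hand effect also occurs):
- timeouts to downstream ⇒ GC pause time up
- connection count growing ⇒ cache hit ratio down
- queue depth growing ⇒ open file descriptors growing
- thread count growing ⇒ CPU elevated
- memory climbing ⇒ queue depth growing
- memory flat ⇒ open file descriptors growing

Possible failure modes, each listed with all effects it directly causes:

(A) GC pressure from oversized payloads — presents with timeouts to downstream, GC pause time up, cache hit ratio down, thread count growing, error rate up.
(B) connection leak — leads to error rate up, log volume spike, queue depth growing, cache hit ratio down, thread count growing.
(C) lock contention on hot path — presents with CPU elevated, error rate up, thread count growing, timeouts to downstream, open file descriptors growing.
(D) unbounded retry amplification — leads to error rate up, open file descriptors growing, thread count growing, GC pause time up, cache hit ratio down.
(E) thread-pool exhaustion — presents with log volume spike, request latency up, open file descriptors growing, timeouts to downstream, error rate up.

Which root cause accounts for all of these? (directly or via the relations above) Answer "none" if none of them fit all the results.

For each candidate, compare predicted effects to what was observed:
(A) GC pressure from oversized payloads — does not account for queue depth growing, open file descriptors growing
(B) connection leak — cache hit ratio down match; thread count growing match; queue depth growing match; error rate up match; open file descriptors growing match (via queue depth growing → open file descriptors growing)
(C) lock contention on hot path — cache hit ratio down miss; thread count growing match; queue depth growing miss; error rate up match; open file descriptors growing match
(D) unbounded retry amplification — cache hit ratio down match; thread count growing match; queue depth growing miss; error rate up match; open file descriptors growing match
(E) thread-pool exhaustion — cache hit ratio down miss; thread count growing miss; queue depth growing miss; error rate up match; open file descriptors growing match
(B) alone accounts for all the evidence.

B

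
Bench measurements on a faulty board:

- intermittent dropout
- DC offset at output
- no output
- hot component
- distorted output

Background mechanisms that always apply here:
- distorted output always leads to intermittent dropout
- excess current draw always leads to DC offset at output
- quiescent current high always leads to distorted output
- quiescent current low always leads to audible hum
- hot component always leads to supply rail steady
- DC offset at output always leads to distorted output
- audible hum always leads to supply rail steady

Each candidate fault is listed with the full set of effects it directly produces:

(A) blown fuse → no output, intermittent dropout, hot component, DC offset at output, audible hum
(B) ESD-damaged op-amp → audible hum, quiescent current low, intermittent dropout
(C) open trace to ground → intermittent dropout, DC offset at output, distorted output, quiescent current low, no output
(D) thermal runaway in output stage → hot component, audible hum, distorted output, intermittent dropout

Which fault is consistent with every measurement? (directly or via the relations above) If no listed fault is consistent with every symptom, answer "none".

A

Testing each hypothesis:
(A) blown fuse — accounts for every observation (distorted output through DC offset at output → distorted output)
(B) ESD-damaged op-amp — does not account for DC offset at output, no output, hot component, distorted output
(C) open trace to ground — intermittent dropout yes; DC offset at output yes; no output yes; hot component NO; distorted output yes
(D) thermal runaway in output stage — intermittent dropout yes; DC offset at output NO; no output NO; hot component yes; distorted output yes
(A) alone accounts for all the evidence.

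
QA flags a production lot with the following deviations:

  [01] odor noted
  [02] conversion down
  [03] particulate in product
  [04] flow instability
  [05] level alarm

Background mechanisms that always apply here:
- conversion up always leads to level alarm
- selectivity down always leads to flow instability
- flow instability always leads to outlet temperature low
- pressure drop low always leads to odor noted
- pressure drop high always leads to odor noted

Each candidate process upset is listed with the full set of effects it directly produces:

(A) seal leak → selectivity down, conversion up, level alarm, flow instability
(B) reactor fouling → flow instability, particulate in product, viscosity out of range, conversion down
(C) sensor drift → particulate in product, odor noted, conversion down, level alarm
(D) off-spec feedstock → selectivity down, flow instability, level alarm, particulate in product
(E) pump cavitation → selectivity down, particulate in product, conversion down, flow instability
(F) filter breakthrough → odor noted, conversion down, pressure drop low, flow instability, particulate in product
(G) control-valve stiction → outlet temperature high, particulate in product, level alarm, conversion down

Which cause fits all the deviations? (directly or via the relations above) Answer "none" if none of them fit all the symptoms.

none

Checking each candidate against the observations:
(A) seal leak — odor noted miss; conversion down miss; particulate in product miss; flow instability match; level alarm match
(B) reactor fouling — does not account for odor noted, level alarm
(C) sensor drift — odor noted match; conversion down match; particulate in product match; flow instability miss; level alarm match
(D) off-spec feedstock — odor noted miss; conversion down miss; particulate in product match; flow instability match; level alarm match
(E) pump cavitation — odor noted miss; conversion down match; particulate in product match; flow instability match; level alarm miss
(F) filter breakthrough — odor noted match; conversion down match; particulate in product match; flow instability match; level alarm miss
(G) control-valve stiction — odor noted miss; conversion down match; particulate in product match; flow instability miss; level alarm match
Every candidate fails on at least one observation.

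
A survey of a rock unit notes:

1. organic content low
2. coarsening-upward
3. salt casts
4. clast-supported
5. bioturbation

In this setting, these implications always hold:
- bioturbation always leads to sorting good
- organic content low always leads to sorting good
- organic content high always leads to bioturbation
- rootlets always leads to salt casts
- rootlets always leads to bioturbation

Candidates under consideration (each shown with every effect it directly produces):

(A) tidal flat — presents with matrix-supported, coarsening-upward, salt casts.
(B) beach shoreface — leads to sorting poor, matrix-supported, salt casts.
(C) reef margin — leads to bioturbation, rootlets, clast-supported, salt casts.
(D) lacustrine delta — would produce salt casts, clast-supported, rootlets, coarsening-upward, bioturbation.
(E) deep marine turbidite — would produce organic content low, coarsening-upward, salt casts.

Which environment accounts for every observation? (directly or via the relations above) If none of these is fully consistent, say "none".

none

Checking each candidate against the observations:
(A) tidal flat — fails on organic content low, clast-supported, bioturbation (predicts matrix-supported, not clast-supported)
(B) beach shoreface — organic content low ✗; coarsening-upward ✗; salt casts ✓; clast-supported ✗; bioturbation ✗
(C) reef margin — organic content low ✗; coarsening-upward ✗; salt casts ✓; clast-supported ✓; bioturbation ✓
(D) lacustrine delta — does not account for organic content low
(E) deep marine turbidite — organic content low ✓; coarsening-upward ✓; salt casts ✓; clast-supported ✗; bioturbation ✗
Every candidate fails on at least one observation.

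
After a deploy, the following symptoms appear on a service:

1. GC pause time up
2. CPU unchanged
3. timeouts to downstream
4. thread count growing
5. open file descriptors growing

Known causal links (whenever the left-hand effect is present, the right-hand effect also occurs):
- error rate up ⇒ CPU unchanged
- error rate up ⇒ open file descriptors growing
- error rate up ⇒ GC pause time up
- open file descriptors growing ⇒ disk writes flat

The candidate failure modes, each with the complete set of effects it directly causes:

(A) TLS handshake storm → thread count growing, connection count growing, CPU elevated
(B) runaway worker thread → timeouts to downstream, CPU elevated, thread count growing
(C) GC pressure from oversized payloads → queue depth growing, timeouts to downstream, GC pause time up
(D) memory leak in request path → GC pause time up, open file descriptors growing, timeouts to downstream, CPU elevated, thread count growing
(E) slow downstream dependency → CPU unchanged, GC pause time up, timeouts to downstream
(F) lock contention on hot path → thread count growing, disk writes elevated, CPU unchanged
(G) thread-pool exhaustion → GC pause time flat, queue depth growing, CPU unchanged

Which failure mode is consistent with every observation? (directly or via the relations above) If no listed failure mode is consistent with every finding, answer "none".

Testing each hypothesis:
(A) TLS handshake storm — fails on GC pause time up, CPU unchanged, timeouts to downstream, open file descriptors growing (predicts CPU elevated, not CPU unchanged)
(B) runaway worker thread — GC pause time up -; CPU unchanged -; timeouts to downstream +; thread count growing +; open file descriptors growing -
(C) GC pressure from oversized payloads — GC pause time up +; CPU unchanged -; timeouts to downstream +; thread count growing -; open file descriptors growing -
(D) memory leak in request path — GC pause time up +; CPU unchanged -; timeouts to downstream +; thread count growing +; open file descriptors growing +
(E) slow downstream dependency — GC pause time up +; CPU unchanged +; timeouts to downstream +; thread count growing -; open file descriptors growing -
(F) lock contention on hot path — does not account for GC pause time up, timeouts to downstream, open file descriptors growing
(G) thread-pool exhaustion — GC pause time up -; CPU unchanged +; timeouts to downstream -; thread count growing -; open file descriptors growing -
None of the listed candidates fits everything.

none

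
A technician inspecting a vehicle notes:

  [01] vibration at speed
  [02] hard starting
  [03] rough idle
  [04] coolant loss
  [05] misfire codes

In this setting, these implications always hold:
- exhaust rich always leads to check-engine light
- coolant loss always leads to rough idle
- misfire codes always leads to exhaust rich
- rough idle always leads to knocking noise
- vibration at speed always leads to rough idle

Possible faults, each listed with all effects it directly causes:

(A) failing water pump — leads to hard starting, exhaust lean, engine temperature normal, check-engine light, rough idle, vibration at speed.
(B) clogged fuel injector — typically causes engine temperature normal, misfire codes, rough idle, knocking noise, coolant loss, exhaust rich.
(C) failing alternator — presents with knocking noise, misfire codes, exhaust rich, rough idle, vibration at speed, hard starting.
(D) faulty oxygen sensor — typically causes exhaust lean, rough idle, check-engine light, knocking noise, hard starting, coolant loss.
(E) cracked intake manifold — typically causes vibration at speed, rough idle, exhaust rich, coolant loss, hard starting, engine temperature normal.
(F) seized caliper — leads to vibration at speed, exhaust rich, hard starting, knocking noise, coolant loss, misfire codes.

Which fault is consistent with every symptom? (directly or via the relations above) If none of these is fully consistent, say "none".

F

For each candidate, compare predicted effects to what was observed:
(A) failing water pump — does not account for coolant loss, misfire codes
(B) clogged fuel injector — vibration at speed NO; hard starting NO; rough idle yes; coolant loss yes; misfire codes yes
(C) failing alternator — does not account for coolant loss
(D) faulty oxygen sensor — does not account for vibration at speed, misfire codes
(E) cracked intake manifold — does not account for misfire codes
(F) seized caliper — vibration at speed yes; hard starting yes; rough idle yes (via vibration at speed → rough idle); coolant loss yes; misfire codes yes
Only (F) is consistent with every observation.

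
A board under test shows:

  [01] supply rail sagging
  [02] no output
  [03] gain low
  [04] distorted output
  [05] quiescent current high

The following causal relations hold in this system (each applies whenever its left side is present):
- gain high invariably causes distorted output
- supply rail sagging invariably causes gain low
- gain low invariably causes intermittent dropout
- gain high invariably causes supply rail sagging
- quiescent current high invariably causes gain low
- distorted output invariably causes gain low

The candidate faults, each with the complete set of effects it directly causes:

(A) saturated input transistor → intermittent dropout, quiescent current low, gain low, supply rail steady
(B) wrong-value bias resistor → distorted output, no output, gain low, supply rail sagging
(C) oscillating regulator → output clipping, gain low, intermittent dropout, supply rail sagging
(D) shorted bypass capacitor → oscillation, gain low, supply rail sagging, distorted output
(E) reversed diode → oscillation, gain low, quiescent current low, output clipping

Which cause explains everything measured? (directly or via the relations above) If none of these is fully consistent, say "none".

none

Per-candidate check:
(A) saturated input transistor — supply rail sagging -; no output -; gain low +; distorted output -; quiescent current high -
(B) wrong-value bias resistor — does not account for quiescent current high
(C) oscillating regulator — supply rail sagging +; no output -; gain low +; distorted output -; quiescent current high -
(D) shorted bypass capacitor — does not account for no output, quiescent current high
(E) reversed diode — supply rail sagging -; no output -; gain low +; distorted output -; quiescent current high -
No candidate is consistent with all observations.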